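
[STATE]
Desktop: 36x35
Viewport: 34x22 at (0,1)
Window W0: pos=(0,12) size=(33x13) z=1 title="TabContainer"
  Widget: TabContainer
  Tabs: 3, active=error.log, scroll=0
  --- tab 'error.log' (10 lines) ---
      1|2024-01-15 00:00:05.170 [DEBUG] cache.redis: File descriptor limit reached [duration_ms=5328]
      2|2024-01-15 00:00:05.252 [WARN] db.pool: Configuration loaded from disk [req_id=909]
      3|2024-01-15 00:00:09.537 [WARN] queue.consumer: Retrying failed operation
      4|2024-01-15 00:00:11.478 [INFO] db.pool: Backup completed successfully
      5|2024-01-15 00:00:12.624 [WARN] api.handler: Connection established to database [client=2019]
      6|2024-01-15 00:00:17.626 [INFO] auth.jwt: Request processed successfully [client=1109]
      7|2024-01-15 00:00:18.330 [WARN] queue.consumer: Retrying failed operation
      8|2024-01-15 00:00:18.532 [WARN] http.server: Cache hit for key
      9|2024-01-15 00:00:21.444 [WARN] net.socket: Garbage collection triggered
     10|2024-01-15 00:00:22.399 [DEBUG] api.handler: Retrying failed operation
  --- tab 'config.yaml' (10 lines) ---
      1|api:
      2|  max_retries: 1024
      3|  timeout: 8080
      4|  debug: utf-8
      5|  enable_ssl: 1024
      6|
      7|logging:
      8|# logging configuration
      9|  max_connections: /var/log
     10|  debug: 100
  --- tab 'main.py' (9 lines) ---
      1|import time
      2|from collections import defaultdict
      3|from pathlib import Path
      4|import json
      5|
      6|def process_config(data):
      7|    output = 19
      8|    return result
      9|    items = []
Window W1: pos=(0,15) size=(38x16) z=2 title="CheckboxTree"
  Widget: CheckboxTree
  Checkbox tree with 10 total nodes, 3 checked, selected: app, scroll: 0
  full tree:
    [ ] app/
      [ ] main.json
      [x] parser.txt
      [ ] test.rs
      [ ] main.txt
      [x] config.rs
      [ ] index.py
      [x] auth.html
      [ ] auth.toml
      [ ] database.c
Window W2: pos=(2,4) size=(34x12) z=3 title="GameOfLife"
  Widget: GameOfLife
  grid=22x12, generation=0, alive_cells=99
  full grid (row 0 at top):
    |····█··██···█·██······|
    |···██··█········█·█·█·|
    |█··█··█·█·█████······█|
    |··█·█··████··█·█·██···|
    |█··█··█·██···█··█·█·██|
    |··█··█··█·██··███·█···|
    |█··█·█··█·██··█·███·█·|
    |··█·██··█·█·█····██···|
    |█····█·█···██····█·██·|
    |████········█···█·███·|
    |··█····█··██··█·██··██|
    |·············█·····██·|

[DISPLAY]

                                  
                                  
                                  
  ┏━━━━━━━━━━━━━━━━━━━━━━━━━━━━━━━
  ┃ GameOfLife                    
  ┠───────────────────────────────
  ┃Gen: 0                         
  ┃█··█··█·█·█████······█         
  ┃··█·█··████··█·█·██···         
  ┃█··█··█·██···█··█·█·██         
  ┃··█··█··█·██··███·█···         
┏━┃█··█·█··█·██··█·███·█·         
┃ ┃··█·██··█·█·█····██···         
┠─┃█····█·█···██····█·██·         
┏━┗━━━━━━━━━━━━━━━━━━━━━━━━━━━━━━━
┃ CheckboxTree                    
┠─────────────────────────────────
┃>[-] app/                        
┃   [ ] main.json                 
┃   [x] parser.txt                
┃   [ ] test.rs                   
┃   [ ] main.txt                  


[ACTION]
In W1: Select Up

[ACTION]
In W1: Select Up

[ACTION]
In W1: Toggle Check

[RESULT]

                                  
                                  
                                  
  ┏━━━━━━━━━━━━━━━━━━━━━━━━━━━━━━━
  ┃ GameOfLife                    
  ┠───────────────────────────────
  ┃Gen: 0                         
  ┃█··█··█·█·█████······█         
  ┃··█·█··████··█·█·██···         
  ┃█··█··█·██···█··█·█·██         
  ┃··█··█··█·██··███·█···         
┏━┃█··█·█··█·██··█·███·█·         
┃ ┃··█·██··█·█·█····██···         
┠─┃█····█·█···██····█·██·         
┏━┗━━━━━━━━━━━━━━━━━━━━━━━━━━━━━━━
┃ CheckboxTree                    
┠─────────────────────────────────
┃>[x] app/                        
┃   [x] main.json                 
┃   [x] parser.txt                
┃   [x] test.rs                   
┃   [x] main.txt                  


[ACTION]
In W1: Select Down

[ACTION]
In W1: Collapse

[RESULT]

                                  
                                  
                                  
  ┏━━━━━━━━━━━━━━━━━━━━━━━━━━━━━━━
  ┃ GameOfLife                    
  ┠───────────────────────────────
  ┃Gen: 0                         
  ┃█··█··█·█·█████······█         
  ┃··█·█··████··█·█·██···         
  ┃█··█··█·██···█··█·█·██         
  ┃··█··█··█·██··███·█···         
┏━┃█··█·█··█·██··█·███·█·         
┃ ┃··█·██··█·█·█····██···         
┠─┃█····█·█···██····█·██·         
┏━┗━━━━━━━━━━━━━━━━━━━━━━━━━━━━━━━
┃ CheckboxTree                    
┠─────────────────────────────────
┃ [x] app/                        
┃>  [x] main.json                 
┃   [x] parser.txt                
┃   [x] test.rs                   
┃   [x] main.txt                  


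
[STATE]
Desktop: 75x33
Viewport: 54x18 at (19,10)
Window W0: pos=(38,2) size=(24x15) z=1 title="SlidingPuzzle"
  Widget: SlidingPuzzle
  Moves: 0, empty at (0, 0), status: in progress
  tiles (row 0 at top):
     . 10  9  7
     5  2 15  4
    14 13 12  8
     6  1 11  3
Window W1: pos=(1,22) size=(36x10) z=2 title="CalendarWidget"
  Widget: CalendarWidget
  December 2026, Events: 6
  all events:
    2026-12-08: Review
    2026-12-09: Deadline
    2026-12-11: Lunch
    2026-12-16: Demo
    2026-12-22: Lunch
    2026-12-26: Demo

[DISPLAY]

                   ┃│ 14 │ 13 │ 12 │  8 │ ┃           
                   ┃├────┼────┼────┼────┤ ┃           
                   ┃│  6 │  1 │ 11 │  3 │ ┃           
                   ┃└────┴────┴────┴────┘ ┃           
                   ┃Moves: 0              ┃           
                   ┃                      ┃           
                   ┗━━━━━━━━━━━━━━━━━━━━━━┛           
                                                      
                                                      
                                                      
                                                      
                                                      
━━━━━━━━━━━━━━━━━┓                                    
                 ┃                                    
─────────────────┨                                    
r 2026           ┃                                    
 Su              ┃                                    
  6              ┃                                    


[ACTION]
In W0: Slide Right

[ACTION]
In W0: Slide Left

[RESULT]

                   ┃│ 14 │ 13 │ 12 │  8 │ ┃           
                   ┃├────┼────┼────┼────┤ ┃           
                   ┃│  6 │  1 │ 11 │  3 │ ┃           
                   ┃└────┴────┴────┴────┘ ┃           
                   ┃Moves: 1              ┃           
                   ┃                      ┃           
                   ┗━━━━━━━━━━━━━━━━━━━━━━┛           
                                                      
                                                      
                                                      
                                                      
                                                      
━━━━━━━━━━━━━━━━━┓                                    
                 ┃                                    
─────────────────┨                                    
r 2026           ┃                                    
 Su              ┃                                    
  6              ┃                                    


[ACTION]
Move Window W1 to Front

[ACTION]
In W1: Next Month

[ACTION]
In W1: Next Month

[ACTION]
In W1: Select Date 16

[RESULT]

                   ┃│ 14 │ 13 │ 12 │  8 │ ┃           
                   ┃├────┼────┼────┼────┤ ┃           
                   ┃│  6 │  1 │ 11 │  3 │ ┃           
                   ┃└────┴────┴────┴────┘ ┃           
                   ┃Moves: 1              ┃           
                   ┃                      ┃           
                   ┗━━━━━━━━━━━━━━━━━━━━━━┛           
                                                      
                                                      
                                                      
                                                      
                                                      
━━━━━━━━━━━━━━━━━┓                                    
                 ┃                                    
─────────────────┨                                    
y 2027           ┃                                    
 Su              ┃                                    
  7              ┃                                    


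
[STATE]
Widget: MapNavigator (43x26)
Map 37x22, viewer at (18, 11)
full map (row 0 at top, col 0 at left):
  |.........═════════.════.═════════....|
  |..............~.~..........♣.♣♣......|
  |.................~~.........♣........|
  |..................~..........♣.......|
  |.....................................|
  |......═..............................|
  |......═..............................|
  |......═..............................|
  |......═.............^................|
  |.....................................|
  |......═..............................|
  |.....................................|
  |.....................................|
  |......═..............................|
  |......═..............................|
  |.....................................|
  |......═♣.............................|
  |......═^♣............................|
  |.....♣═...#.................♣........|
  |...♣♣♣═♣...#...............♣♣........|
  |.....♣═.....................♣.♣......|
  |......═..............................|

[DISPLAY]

                                           
                                           
   .........═════════.════.═════════....   
   ..............~.~..........♣.♣♣......   
   .................~~.........♣........   
   ..................~..........♣.......   
   .....................................   
   ......═..............................   
   ......═..............................   
   ......═..............................   
   ......═.............^................   
   .....................................   
   ......═..............................   
   ..................@..................   
   .....................................   
   ......═..............................   
   ......═..............................   
   .....................................   
   ......═♣.............................   
   ......═^♣............................   
   .....♣═...#.................♣........   
   ...♣♣♣═♣...#...............♣♣........   
   .....♣═.....................♣.♣......   
   ......═..............................   
                                           
                                           


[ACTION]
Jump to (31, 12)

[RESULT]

                                           
════════.════.═════════....                
....~.~..........♣.♣♣......                
.......~~.........♣........                
........~..........♣.......                
...........................                
...........................                
...........................                
...........................                
..........^................                
...........................                
...........................                
...........................                
.....................@.....                
...........................                
...........................                
...........................                
...........................                
...........................                
#.................♣........                
.#...............♣♣........                
..................♣.♣......                
...........................                
                                           
                                           
                                           


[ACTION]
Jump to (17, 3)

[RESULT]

                                           
                                           
                                           
                                           
                                           
                                           
                                           
                                           
                                           
                                           
    .........═════════.════.═════════....  
    ..............~.~..........♣.♣♣......  
    .................~~.........♣........  
    .................@~..........♣.......  
    .....................................  
    ......═..............................  
    ......═..............................  
    ......═..............................  
    ......═.............^................  
    .....................................  
    ......═..............................  
    .....................................  
    .....................................  
    ......═..............................  
    ......═..............................  
    .....................................  


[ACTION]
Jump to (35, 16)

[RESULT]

....~..........♣.......                    
.......................                    
.......................                    
.......................                    
.......................                    
......^................                    
.......................                    
.......................                    
.......................                    
.......................                    
.......................                    
.......................                    
.......................                    
.....................@.                    
.......................                    
..............♣........                    
.............♣♣........                    
..............♣.♣......                    
.......................                    
                                           
                                           
                                           
                                           
                                           
                                           
                                           


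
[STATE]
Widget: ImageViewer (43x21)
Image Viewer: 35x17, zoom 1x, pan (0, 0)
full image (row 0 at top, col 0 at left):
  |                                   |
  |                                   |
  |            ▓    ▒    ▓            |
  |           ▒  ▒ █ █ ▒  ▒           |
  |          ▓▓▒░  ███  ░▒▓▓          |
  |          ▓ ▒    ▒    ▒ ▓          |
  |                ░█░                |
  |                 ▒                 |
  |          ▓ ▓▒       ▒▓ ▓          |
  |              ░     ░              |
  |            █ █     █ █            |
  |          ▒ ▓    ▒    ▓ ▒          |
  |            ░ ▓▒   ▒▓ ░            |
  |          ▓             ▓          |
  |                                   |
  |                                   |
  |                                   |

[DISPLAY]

                                           
                                           
            ▓    ▒    ▓                    
           ▒  ▒ █ █ ▒  ▒                   
          ▓▓▒░  ███  ░▒▓▓                  
          ▓ ▒    ▒    ▒ ▓                  
                ░█░                        
                 ▒                         
          ▓ ▓▒       ▒▓ ▓                  
              ░     ░                      
            █ █     █ █                    
          ▒ ▓    ▒    ▓ ▒                  
            ░ ▓▒   ▒▓ ░                    
          ▓             ▓                  
                                           
                                           
                                           
                                           
                                           
                                           
                                           


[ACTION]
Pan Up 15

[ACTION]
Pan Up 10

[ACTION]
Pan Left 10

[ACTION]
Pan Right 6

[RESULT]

                                           
                                           
      ▓    ▒    ▓                          
     ▒  ▒ █ █ ▒  ▒                         
    ▓▓▒░  ███  ░▒▓▓                        
    ▓ ▒    ▒    ▒ ▓                        
          ░█░                              
           ▒                               
    ▓ ▓▒       ▒▓ ▓                        
        ░     ░                            
      █ █     █ █                          
    ▒ ▓    ▒    ▓ ▒                        
      ░ ▓▒   ▒▓ ░                          
    ▓             ▓                        
                                           
                                           
                                           
                                           
                                           
                                           
                                           


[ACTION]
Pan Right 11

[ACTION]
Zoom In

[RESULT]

                                           
                                           
                                           
                                           
       ▓▓        ▒▒        ▓▓              
       ▓▓        ▒▒        ▓▓              
     ▒▒    ▒▒  ██  ██  ▒▒    ▒▒            
     ▒▒    ▒▒  ██  ██  ▒▒    ▒▒            
   ▓▓▓▓▒▒░░    ██████    ░░▒▒▓▓▓▓          
   ▓▓▓▓▒▒░░    ██████    ░░▒▒▓▓▓▓          
   ▓▓  ▒▒        ▒▒        ▒▒  ▓▓          
   ▓▓  ▒▒        ▒▒        ▒▒  ▓▓          
               ░░██░░                      
               ░░██░░                      
                 ▒▒                        
                 ▒▒                        
   ▓▓  ▓▓▒▒              ▒▒▓▓  ▓▓          
   ▓▓  ▓▓▒▒              ▒▒▓▓  ▓▓          
           ░░          ░░                  
           ░░          ░░                  
       ██  ██          ██  ██              


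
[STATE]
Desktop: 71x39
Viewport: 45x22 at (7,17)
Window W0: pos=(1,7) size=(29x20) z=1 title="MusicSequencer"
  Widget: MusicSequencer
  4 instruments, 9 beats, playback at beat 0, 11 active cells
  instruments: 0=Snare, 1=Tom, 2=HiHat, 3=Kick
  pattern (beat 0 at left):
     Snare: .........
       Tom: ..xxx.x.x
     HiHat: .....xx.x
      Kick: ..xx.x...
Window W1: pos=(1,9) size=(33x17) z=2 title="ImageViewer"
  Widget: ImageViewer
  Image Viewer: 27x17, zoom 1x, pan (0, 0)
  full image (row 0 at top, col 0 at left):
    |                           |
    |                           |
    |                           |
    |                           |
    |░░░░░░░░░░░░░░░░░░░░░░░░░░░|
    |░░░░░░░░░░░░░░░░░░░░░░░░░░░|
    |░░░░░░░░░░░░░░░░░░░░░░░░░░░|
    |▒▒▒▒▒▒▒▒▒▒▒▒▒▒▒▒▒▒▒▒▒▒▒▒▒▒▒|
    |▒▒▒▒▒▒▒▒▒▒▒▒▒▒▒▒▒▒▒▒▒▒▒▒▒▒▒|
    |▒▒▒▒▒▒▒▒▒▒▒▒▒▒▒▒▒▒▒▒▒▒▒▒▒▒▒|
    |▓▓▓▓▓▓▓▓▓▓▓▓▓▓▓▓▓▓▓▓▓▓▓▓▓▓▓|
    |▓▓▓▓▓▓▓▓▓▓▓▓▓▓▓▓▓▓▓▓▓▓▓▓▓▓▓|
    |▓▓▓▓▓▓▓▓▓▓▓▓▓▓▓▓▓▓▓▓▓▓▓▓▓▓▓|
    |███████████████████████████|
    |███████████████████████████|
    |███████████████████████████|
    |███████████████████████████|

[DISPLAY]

░░░░░░░░░░░░░░░░░░░░░░    ┃                  
░░░░░░░░░░░░░░░░░░░░░░    ┃                  
▒▒▒▒▒▒▒▒▒▒▒▒▒▒▒▒▒▒▒▒▒▒    ┃                  
▒▒▒▒▒▒▒▒▒▒▒▒▒▒▒▒▒▒▒▒▒▒    ┃                  
▒▒▒▒▒▒▒▒▒▒▒▒▒▒▒▒▒▒▒▒▒▒    ┃                  
▓▓▓▓▓▓▓▓▓▓▓▓▓▓▓▓▓▓▓▓▓▓    ┃                  
▓▓▓▓▓▓▓▓▓▓▓▓▓▓▓▓▓▓▓▓▓▓    ┃                  
▓▓▓▓▓▓▓▓▓▓▓▓▓▓▓▓▓▓▓▓▓▓    ┃                  
━━━━━━━━━━━━━━━━━━━━━━━━━━┛                  
━━━━━━━━━━━━━━━━━━━━━━┛                      
                                             
                                             
                                             
                                             
                                             
                                             
                                             
                                             
                                             
                                             
                                             
                                             


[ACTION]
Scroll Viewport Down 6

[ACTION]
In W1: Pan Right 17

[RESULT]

░░░░░                     ┃                  
░░░░░                     ┃                  
▒▒▒▒▒                     ┃                  
▒▒▒▒▒                     ┃                  
▒▒▒▒▒                     ┃                  
▓▓▓▓▓                     ┃                  
▓▓▓▓▓                     ┃                  
▓▓▓▓▓                     ┃                  
━━━━━━━━━━━━━━━━━━━━━━━━━━┛                  
━━━━━━━━━━━━━━━━━━━━━━┛                      
                                             
                                             
                                             
                                             
                                             
                                             
                                             
                                             
                                             
                                             
                                             
                                             


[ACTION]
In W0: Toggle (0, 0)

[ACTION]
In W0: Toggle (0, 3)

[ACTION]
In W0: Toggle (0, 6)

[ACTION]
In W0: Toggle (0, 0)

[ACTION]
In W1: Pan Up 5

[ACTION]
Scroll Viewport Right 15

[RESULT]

           ┃                                 
           ┃                                 
           ┃                                 
           ┃                                 
           ┃                                 
           ┃                                 
           ┃                                 
           ┃                                 
━━━━━━━━━━━┛                                 
━━━━━━━┛                                     
                                             
                                             
                                             
                                             
                                             
                                             
                                             
                                             
                                             
                                             
                                             
                                             


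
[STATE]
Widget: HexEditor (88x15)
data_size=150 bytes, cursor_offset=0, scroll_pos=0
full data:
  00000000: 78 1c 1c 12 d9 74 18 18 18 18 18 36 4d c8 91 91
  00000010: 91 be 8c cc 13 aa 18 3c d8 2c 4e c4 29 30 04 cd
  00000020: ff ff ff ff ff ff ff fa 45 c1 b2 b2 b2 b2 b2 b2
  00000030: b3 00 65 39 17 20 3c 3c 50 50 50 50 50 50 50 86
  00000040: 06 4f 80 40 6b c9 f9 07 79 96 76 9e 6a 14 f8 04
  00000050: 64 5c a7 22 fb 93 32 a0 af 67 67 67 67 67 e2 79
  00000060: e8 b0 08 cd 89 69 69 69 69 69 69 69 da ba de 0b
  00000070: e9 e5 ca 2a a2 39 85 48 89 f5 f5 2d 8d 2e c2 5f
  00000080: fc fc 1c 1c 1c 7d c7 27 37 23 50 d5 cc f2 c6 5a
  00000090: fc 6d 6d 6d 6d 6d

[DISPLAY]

00000000  78 1c 1c 12 d9 74 18 18  18 18 18 36 4d c8 91 91  |x....t.....6M...|          
00000010  91 be 8c cc 13 aa 18 3c  d8 2c 4e c4 29 30 04 cd  |.......<.,N.)0..|          
00000020  ff ff ff ff ff ff ff fa  45 c1 b2 b2 b2 b2 b2 b2  |........E.......|          
00000030  b3 00 65 39 17 20 3c 3c  50 50 50 50 50 50 50 86  |..e9. <<PPPPPPP.|          
00000040  06 4f 80 40 6b c9 f9 07  79 96 76 9e 6a 14 f8 04  |.O.@k...y.v.j...|          
00000050  64 5c a7 22 fb 93 32 a0  af 67 67 67 67 67 e2 79  |d\."..2..ggggg.y|          
00000060  e8 b0 08 cd 89 69 69 69  69 69 69 69 da ba de 0b  |.....iiiiiii....|          
00000070  e9 e5 ca 2a a2 39 85 48  89 f5 f5 2d 8d 2e c2 5f  |...*.9.H...-..._|          
00000080  fc fc 1c 1c 1c 7d c7 27  37 23 50 d5 cc f2 c6 5a  |.....}.'7#P....Z|          
00000090  fc 6d 6d 6d 6d 6d                                 |.mmmmm          |          
                                                                                        
                                                                                        
                                                                                        
                                                                                        
                                                                                        


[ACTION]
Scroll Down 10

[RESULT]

00000090  fc 6d 6d 6d 6d 6d                                 |.mmmmm          |          
                                                                                        
                                                                                        
                                                                                        
                                                                                        
                                                                                        
                                                                                        
                                                                                        
                                                                                        
                                                                                        
                                                                                        
                                                                                        
                                                                                        
                                                                                        
                                                                                        


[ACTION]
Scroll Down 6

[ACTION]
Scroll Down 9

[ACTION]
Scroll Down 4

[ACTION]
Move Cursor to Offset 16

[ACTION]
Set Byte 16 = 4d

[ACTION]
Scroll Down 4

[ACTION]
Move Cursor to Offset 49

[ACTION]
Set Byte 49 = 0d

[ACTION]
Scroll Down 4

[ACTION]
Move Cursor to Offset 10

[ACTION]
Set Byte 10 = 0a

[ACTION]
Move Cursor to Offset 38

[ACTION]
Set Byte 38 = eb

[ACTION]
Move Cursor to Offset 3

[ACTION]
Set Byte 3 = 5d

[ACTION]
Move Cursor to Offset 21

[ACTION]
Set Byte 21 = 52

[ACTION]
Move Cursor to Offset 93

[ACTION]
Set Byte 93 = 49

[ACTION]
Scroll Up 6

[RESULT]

00000030  b3 0d 65 39 17 20 3c 3c  50 50 50 50 50 50 50 86  |..e9. <<PPPPPPP.|          
00000040  06 4f 80 40 6b c9 f9 07  79 96 76 9e 6a 14 f8 04  |.O.@k...y.v.j...|          
00000050  64 5c a7 22 fb 93 32 a0  af 67 67 67 67 49 e2 79  |d\."..2..ggggI.y|          
00000060  e8 b0 08 cd 89 69 69 69  69 69 69 69 da ba de 0b  |.....iiiiiii....|          
00000070  e9 e5 ca 2a a2 39 85 48  89 f5 f5 2d 8d 2e c2 5f  |...*.9.H...-..._|          
00000080  fc fc 1c 1c 1c 7d c7 27  37 23 50 d5 cc f2 c6 5a  |.....}.'7#P....Z|          
00000090  fc 6d 6d 6d 6d 6d                                 |.mmmmm          |          
                                                                                        
                                                                                        
                                                                                        
                                                                                        
                                                                                        
                                                                                        
                                                                                        
                                                                                        


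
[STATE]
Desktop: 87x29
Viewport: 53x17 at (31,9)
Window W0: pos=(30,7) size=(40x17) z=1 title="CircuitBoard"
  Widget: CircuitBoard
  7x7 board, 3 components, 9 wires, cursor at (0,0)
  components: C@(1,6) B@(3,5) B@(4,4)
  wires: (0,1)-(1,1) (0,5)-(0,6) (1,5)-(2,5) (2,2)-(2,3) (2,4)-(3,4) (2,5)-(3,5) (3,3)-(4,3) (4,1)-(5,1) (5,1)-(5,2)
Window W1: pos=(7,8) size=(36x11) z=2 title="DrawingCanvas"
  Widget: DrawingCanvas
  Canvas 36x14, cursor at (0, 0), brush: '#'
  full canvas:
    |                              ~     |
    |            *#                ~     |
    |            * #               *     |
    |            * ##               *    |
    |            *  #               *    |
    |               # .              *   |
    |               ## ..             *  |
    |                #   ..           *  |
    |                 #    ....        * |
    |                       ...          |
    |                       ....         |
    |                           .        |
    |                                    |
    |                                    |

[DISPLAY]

           ┃──────────────────────────┨              
───────────┨ 5 6                      ┃              
       ~   ┃            · ─ ·         ┃              
       ~   ┃                          ┃              
       *   ┃            ·   C         ┃              
        *  ┃            │             ┃              
        *  ┃· ─ ·   ·   ·             ┃              
         * ┃        │   │             ┃              
          *┃    ·   ·   B             ┃              
━━━━━━━━━━━┛    │                     ┃              
4       ·       ·   B                 ┃              
        │                             ┃              
5       · ─ ·                         ┃              
                                      ┃              
━━━━━━━━━━━━━━━━━━━━━━━━━━━━━━━━━━━━━━┛              
                                                     
                                                     


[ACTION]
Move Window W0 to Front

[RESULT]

──────────────────────────────────────┨              
   0 1 2 3 4 5 6                      ┃              
0  [.]  ·               · ─ ·         ┃              
        │                             ┃              
1       ·               ·   C         ┃              
                        │             ┃              
2           · ─ ·   ·   ·             ┃              
                    │   │             ┃              
3               ·   ·   B             ┃              
                │                     ┃              
4       ·       ·   B                 ┃              
        │                             ┃              
5       · ─ ·                         ┃              
                                      ┃              
━━━━━━━━━━━━━━━━━━━━━━━━━━━━━━━━━━━━━━┛              
                                                     
                                                     


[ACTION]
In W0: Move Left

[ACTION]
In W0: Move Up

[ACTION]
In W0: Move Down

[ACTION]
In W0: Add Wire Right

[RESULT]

──────────────────────────────────────┨              
   0 1 2 3 4 5 6                      ┃              
0       ·               · ─ ·         ┃              
        │                             ┃              
1  [.]─ ·               ·   C         ┃              
                        │             ┃              
2           · ─ ·   ·   ·             ┃              
                    │   │             ┃              
3               ·   ·   B             ┃              
                │                     ┃              
4       ·       ·   B                 ┃              
        │                             ┃              
5       · ─ ·                         ┃              
                                      ┃              
━━━━━━━━━━━━━━━━━━━━━━━━━━━━━━━━━━━━━━┛              
                                                     
                                                     


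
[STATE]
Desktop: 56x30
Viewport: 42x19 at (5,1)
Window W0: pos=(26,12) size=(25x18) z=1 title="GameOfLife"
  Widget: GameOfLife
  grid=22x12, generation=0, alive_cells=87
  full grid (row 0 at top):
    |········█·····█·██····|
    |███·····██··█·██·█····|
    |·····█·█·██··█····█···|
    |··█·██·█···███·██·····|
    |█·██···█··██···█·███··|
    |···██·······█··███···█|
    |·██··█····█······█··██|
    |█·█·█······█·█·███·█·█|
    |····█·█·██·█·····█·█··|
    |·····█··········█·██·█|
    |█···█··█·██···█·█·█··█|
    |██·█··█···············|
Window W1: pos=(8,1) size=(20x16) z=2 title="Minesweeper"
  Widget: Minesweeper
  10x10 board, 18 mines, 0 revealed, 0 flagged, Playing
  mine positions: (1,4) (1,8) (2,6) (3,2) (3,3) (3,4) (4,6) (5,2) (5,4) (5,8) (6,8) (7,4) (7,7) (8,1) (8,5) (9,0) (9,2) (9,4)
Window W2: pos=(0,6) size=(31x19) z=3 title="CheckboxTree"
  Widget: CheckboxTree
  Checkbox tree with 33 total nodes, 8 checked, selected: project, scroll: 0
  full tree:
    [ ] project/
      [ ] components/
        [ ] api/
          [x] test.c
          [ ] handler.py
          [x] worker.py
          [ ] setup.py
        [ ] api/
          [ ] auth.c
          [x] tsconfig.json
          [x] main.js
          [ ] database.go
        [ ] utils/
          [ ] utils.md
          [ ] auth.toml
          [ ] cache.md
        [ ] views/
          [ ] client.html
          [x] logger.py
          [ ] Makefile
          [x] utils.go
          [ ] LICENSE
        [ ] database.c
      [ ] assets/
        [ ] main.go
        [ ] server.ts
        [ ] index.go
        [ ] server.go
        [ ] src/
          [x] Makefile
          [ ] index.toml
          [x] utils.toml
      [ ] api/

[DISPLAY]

   ┏━━━━━━━━━━━━━━━━━━┓                   
   ┃ Minesweeper      ┃                   
   ┠──────────────────┨                   
   ┃■■■■■■■■■■        ┃                   
   ┃■■■■■■■■■■        ┃                   
━━━━━━━━━━━━━━━━━━━━━━━━━┓                
ckboxTree                ┃                
─────────────────────────┨                
 project/                ┃                
-] components/           ┃                
 [-] api/                ┃                
   [x] test.c            ┃━━━━━━━━━━━━━━━━
   [ ] handler.py        ┃eOfLife         
   [x] worker.py         ┃────────────────
   [ ] setup.py          ┃ 0              
 [-] api/                ┃····█·····█·██··
   [ ] auth.c            ┃····██··█·██·█··
   [x] tsconfig.json     ┃·█·█·██··█····█·
   [x] main.js           ┃██·█···███·██···


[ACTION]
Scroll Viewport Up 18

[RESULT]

                                          
   ┏━━━━━━━━━━━━━━━━━━┓                   
   ┃ Minesweeper      ┃                   
   ┠──────────────────┨                   
   ┃■■■■■■■■■■        ┃                   
   ┃■■■■■■■■■■        ┃                   
━━━━━━━━━━━━━━━━━━━━━━━━━┓                
ckboxTree                ┃                
─────────────────────────┨                
 project/                ┃                
-] components/           ┃                
 [-] api/                ┃                
   [x] test.c            ┃━━━━━━━━━━━━━━━━
   [ ] handler.py        ┃eOfLife         
   [x] worker.py         ┃────────────────
   [ ] setup.py          ┃ 0              
 [-] api/                ┃····█·····█·██··
   [ ] auth.c            ┃····██··█·██·█··
   [x] tsconfig.json     ┃·█·█·██··█····█·


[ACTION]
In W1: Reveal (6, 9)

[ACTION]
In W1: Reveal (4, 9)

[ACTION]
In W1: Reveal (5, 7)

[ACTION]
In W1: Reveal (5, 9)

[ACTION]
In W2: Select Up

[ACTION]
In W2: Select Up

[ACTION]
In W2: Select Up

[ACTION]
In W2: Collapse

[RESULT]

                                          
   ┏━━━━━━━━━━━━━━━━━━┓                   
   ┃ Minesweeper      ┃                   
   ┠──────────────────┨                   
   ┃■■■■■■■■■■        ┃                   
   ┃■■■■■■■■■■        ┃                   
━━━━━━━━━━━━━━━━━━━━━━━━━┓                
ckboxTree                ┃                
─────────────────────────┨                
 project/                ┃                
                         ┃                
                         ┃                
                         ┃━━━━━━━━━━━━━━━━
                         ┃eOfLife         
                         ┃────────────────
                         ┃ 0              
                         ┃····█·····█·██··
                         ┃····██··█·██·█··
                         ┃·█·█·██··█····█·
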